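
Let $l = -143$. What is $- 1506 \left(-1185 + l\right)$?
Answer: $1999968$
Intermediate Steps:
$- 1506 \left(-1185 + l\right) = - 1506 \left(-1185 - 143\right) = \left(-1506\right) \left(-1328\right) = 1999968$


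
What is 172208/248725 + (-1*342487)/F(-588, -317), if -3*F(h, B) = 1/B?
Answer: -81011010028117/248725 ≈ -3.2571e+8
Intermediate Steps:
F(h, B) = -1/(3*B)
172208/248725 + (-1*342487)/F(-588, -317) = 172208/248725 + (-1*342487)/((-1/3/(-317))) = 172208*(1/248725) - 342487/((-1/3*(-1/317))) = 172208/248725 - 342487/1/951 = 172208/248725 - 342487*951 = 172208/248725 - 325705137 = -81011010028117/248725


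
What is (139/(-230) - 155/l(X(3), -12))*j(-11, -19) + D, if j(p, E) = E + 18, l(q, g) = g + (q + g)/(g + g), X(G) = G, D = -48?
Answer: -41903/690 ≈ -60.729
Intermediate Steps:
l(q, g) = g + (g + q)/(2*g) (l(q, g) = g + (g + q)/((2*g)) = g + (g + q)*(1/(2*g)) = g + (g + q)/(2*g))
j(p, E) = 18 + E
(139/(-230) - 155/l(X(3), -12))*j(-11, -19) + D = (139/(-230) - 155/(½ - 12 + (½)*3/(-12)))*(18 - 19) - 48 = (139*(-1/230) - 155/(½ - 12 + (½)*3*(-1/12)))*(-1) - 48 = (-139/230 - 155/(½ - 12 - ⅛))*(-1) - 48 = (-139/230 - 155/(-93/8))*(-1) - 48 = (-139/230 - 155*(-8/93))*(-1) - 48 = (-139/230 + 40/3)*(-1) - 48 = (8783/690)*(-1) - 48 = -8783/690 - 48 = -41903/690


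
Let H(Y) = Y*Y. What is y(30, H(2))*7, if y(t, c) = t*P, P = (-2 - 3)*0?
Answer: 0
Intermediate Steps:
H(Y) = Y²
P = 0 (P = -5*0 = 0)
y(t, c) = 0 (y(t, c) = t*0 = 0)
y(30, H(2))*7 = 0*7 = 0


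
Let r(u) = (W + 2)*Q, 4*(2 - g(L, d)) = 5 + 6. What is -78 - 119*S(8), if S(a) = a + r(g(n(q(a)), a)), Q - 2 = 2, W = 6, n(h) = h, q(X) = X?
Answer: -4838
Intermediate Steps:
g(L, d) = -3/4 (g(L, d) = 2 - (5 + 6)/4 = 2 - 1/4*11 = 2 - 11/4 = -3/4)
Q = 4 (Q = 2 + 2 = 4)
r(u) = 32 (r(u) = (6 + 2)*4 = 8*4 = 32)
S(a) = 32 + a (S(a) = a + 32 = 32 + a)
-78 - 119*S(8) = -78 - 119*(32 + 8) = -78 - 119*40 = -78 - 4760 = -4838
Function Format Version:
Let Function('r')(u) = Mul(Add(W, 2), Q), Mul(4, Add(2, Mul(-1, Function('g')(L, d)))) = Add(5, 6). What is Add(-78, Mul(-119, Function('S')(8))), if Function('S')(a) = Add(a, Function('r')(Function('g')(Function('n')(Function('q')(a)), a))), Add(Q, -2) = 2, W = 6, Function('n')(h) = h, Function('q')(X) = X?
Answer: -4838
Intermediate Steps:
Function('g')(L, d) = Rational(-3, 4) (Function('g')(L, d) = Add(2, Mul(Rational(-1, 4), Add(5, 6))) = Add(2, Mul(Rational(-1, 4), 11)) = Add(2, Rational(-11, 4)) = Rational(-3, 4))
Q = 4 (Q = Add(2, 2) = 4)
Function('r')(u) = 32 (Function('r')(u) = Mul(Add(6, 2), 4) = Mul(8, 4) = 32)
Function('S')(a) = Add(32, a) (Function('S')(a) = Add(a, 32) = Add(32, a))
Add(-78, Mul(-119, Function('S')(8))) = Add(-78, Mul(-119, Add(32, 8))) = Add(-78, Mul(-119, 40)) = Add(-78, -4760) = -4838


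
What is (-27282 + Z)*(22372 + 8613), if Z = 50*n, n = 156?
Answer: -603649770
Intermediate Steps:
Z = 7800 (Z = 50*156 = 7800)
(-27282 + Z)*(22372 + 8613) = (-27282 + 7800)*(22372 + 8613) = -19482*30985 = -603649770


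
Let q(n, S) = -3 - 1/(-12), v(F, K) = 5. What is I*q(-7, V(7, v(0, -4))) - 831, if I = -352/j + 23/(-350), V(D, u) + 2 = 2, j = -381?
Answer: -38107757/45720 ≈ -833.50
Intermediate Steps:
V(D, u) = 0 (V(D, u) = -2 + 2 = 0)
q(n, S) = -35/12 (q(n, S) = -3 - 1*(-1/12) = -3 + 1/12 = -35/12)
I = 114437/133350 (I = -352/(-381) + 23/(-350) = -352*(-1/381) + 23*(-1/350) = 352/381 - 23/350 = 114437/133350 ≈ 0.85817)
I*q(-7, V(7, v(0, -4))) - 831 = (114437/133350)*(-35/12) - 831 = -114437/45720 - 831 = -38107757/45720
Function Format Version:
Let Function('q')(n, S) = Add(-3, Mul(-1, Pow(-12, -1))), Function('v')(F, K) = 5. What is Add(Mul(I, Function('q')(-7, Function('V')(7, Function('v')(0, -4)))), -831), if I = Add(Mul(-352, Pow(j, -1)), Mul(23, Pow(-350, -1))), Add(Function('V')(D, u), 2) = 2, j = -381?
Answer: Rational(-38107757, 45720) ≈ -833.50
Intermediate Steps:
Function('V')(D, u) = 0 (Function('V')(D, u) = Add(-2, 2) = 0)
Function('q')(n, S) = Rational(-35, 12) (Function('q')(n, S) = Add(-3, Mul(-1, Rational(-1, 12))) = Add(-3, Rational(1, 12)) = Rational(-35, 12))
I = Rational(114437, 133350) (I = Add(Mul(-352, Pow(-381, -1)), Mul(23, Pow(-350, -1))) = Add(Mul(-352, Rational(-1, 381)), Mul(23, Rational(-1, 350))) = Add(Rational(352, 381), Rational(-23, 350)) = Rational(114437, 133350) ≈ 0.85817)
Add(Mul(I, Function('q')(-7, Function('V')(7, Function('v')(0, -4)))), -831) = Add(Mul(Rational(114437, 133350), Rational(-35, 12)), -831) = Add(Rational(-114437, 45720), -831) = Rational(-38107757, 45720)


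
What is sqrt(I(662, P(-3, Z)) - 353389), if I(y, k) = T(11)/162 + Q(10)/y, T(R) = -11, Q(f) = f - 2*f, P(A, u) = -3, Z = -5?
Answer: I*sqrt(12544522268758)/5958 ≈ 594.47*I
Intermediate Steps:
Q(f) = -f
I(y, k) = -11/162 - 10/y (I(y, k) = -11/162 + (-1*10)/y = -11*1/162 - 10/y = -11/162 - 10/y)
sqrt(I(662, P(-3, Z)) - 353389) = sqrt((-11/162 - 10/662) - 353389) = sqrt((-11/162 - 10*1/662) - 353389) = sqrt((-11/162 - 5/331) - 353389) = sqrt(-4451/53622 - 353389) = sqrt(-18949429409/53622) = I*sqrt(12544522268758)/5958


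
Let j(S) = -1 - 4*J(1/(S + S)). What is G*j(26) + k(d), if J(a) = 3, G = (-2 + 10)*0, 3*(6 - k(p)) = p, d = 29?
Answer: -11/3 ≈ -3.6667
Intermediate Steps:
k(p) = 6 - p/3
G = 0 (G = 8*0 = 0)
j(S) = -13 (j(S) = -1 - 4*3 = -1 - 12 = -13)
G*j(26) + k(d) = 0*(-13) + (6 - ⅓*29) = 0 + (6 - 29/3) = 0 - 11/3 = -11/3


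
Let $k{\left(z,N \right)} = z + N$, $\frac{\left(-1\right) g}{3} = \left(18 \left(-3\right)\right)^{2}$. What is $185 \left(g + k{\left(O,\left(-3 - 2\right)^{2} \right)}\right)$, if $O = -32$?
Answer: $-1619675$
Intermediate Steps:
$g = -8748$ ($g = - 3 \left(18 \left(-3\right)\right)^{2} = - 3 \left(-54\right)^{2} = \left(-3\right) 2916 = -8748$)
$k{\left(z,N \right)} = N + z$
$185 \left(g + k{\left(O,\left(-3 - 2\right)^{2} \right)}\right) = 185 \left(-8748 - \left(32 - \left(-3 - 2\right)^{2}\right)\right) = 185 \left(-8748 - \left(32 - \left(-5\right)^{2}\right)\right) = 185 \left(-8748 + \left(25 - 32\right)\right) = 185 \left(-8748 - 7\right) = 185 \left(-8755\right) = -1619675$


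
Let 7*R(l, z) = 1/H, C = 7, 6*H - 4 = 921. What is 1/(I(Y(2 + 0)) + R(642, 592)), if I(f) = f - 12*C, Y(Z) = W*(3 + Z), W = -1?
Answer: -6475/576269 ≈ -0.011236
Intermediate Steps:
H = 925/6 (H = ⅔ + (⅙)*921 = ⅔ + 307/2 = 925/6 ≈ 154.17)
Y(Z) = -3 - Z (Y(Z) = -(3 + Z) = -3 - Z)
R(l, z) = 6/6475 (R(l, z) = 1/(7*(925/6)) = (⅐)*(6/925) = 6/6475)
I(f) = -84 + f (I(f) = f - 12*7 = f - 84 = -84 + f)
1/(I(Y(2 + 0)) + R(642, 592)) = 1/((-84 + (-3 - (2 + 0))) + 6/6475) = 1/((-84 + (-3 - 1*2)) + 6/6475) = 1/((-84 + (-3 - 2)) + 6/6475) = 1/((-84 - 5) + 6/6475) = 1/(-89 + 6/6475) = 1/(-576269/6475) = -6475/576269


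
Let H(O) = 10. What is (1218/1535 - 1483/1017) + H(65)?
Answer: 14573251/1561095 ≈ 9.3353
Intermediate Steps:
(1218/1535 - 1483/1017) + H(65) = (1218/1535 - 1483/1017) + 10 = -1037699/1561095 + 10 = 14573251/1561095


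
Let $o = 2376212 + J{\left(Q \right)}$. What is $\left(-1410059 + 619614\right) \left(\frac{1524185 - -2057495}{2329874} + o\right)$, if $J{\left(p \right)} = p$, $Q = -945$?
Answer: $- \frac{2187191513175798455}{1164937} \approx -1.8775 \cdot 10^{12}$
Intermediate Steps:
$o = 2375267$ ($o = 2376212 - 945 = 2375267$)
$\left(-1410059 + 619614\right) \left(\frac{1524185 - -2057495}{2329874} + o\right) = \left(-1410059 + 619614\right) \left(\frac{1524185 - -2057495}{2329874} + 2375267\right) = - 790445 \left(\left(1524185 + 2057495\right) \frac{1}{2329874} + 2375267\right) = - 790445 \left(3581680 \cdot \frac{1}{2329874} + 2375267\right) = - 790445 \left(\frac{1790840}{1164937} + 2375267\right) = \left(-790445\right) \frac{2767038204019}{1164937} = - \frac{2187191513175798455}{1164937}$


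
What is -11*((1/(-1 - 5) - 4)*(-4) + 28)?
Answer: -1474/3 ≈ -491.33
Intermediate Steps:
-11*((1/(-1 - 5) - 4)*(-4) + 28) = -11*((1/(-6) - 4)*(-4) + 28) = -11*((-1/6 - 4)*(-4) + 28) = -11*(-25/6*(-4) + 28) = -11*(50/3 + 28) = -11*134/3 = -1474/3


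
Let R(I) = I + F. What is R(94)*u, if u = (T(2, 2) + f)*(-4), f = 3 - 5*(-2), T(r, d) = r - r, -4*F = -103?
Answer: -6227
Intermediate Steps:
F = 103/4 (F = -1/4*(-103) = 103/4 ≈ 25.750)
T(r, d) = 0
f = 13 (f = 3 + 10 = 13)
u = -52 (u = (0 + 13)*(-4) = 13*(-4) = -52)
R(I) = 103/4 + I (R(I) = I + 103/4 = 103/4 + I)
R(94)*u = (103/4 + 94)*(-52) = (479/4)*(-52) = -6227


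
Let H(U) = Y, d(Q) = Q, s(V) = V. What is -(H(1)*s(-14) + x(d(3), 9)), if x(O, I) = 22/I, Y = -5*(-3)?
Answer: 1868/9 ≈ 207.56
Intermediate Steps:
Y = 15
H(U) = 15
-(H(1)*s(-14) + x(d(3), 9)) = -(15*(-14) + 22/9) = -(-210 + 22*(⅑)) = -(-210 + 22/9) = -1*(-1868/9) = 1868/9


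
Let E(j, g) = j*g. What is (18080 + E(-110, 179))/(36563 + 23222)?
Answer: -322/11957 ≈ -0.026930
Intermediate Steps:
E(j, g) = g*j
(18080 + E(-110, 179))/(36563 + 23222) = (18080 + 179*(-110))/(36563 + 23222) = (18080 - 19690)/59785 = -1610*1/59785 = -322/11957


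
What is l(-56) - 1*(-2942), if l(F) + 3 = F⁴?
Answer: 9837435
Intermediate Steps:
l(F) = -3 + F⁴
l(-56) - 1*(-2942) = (-3 + (-56)⁴) - 1*(-2942) = (-3 + 9834496) + 2942 = 9834493 + 2942 = 9837435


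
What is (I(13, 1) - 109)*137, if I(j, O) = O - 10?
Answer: -16166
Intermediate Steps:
I(j, O) = -10 + O
(I(13, 1) - 109)*137 = ((-10 + 1) - 109)*137 = (-9 - 109)*137 = -118*137 = -16166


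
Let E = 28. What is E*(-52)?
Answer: -1456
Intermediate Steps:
E*(-52) = 28*(-52) = -1456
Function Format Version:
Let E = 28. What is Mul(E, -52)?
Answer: -1456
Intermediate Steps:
Mul(E, -52) = Mul(28, -52) = -1456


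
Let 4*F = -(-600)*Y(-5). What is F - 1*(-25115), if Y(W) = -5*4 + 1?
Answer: 22265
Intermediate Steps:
Y(W) = -19 (Y(W) = -20 + 1 = -19)
F = -2850 (F = (-(-600)*(-19))/4 = (-1*11400)/4 = (¼)*(-11400) = -2850)
F - 1*(-25115) = -2850 - 1*(-25115) = -2850 + 25115 = 22265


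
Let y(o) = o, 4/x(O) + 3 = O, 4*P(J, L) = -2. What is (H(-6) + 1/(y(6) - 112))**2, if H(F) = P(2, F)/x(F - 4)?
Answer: 469225/179776 ≈ 2.6101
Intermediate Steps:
P(J, L) = -1/2 (P(J, L) = (1/4)*(-2) = -1/2)
x(O) = 4/(-3 + O)
H(F) = 7/8 - F/8 (H(F) = -(-7/8 + F/8) = -(-7/4 + F/4)/2 = 7/8 - F/8)
(H(-6) + 1/(y(6) - 112))**2 = ((7/8 - 1/8*(-6)) + 1/(6 - 112))**2 = ((7/8 + 3/4) + 1/(-106))**2 = (13/8 - 1/106)**2 = (685/424)**2 = 469225/179776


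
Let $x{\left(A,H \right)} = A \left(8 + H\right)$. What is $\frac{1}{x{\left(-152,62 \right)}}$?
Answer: $- \frac{1}{10640} \approx -9.3985 \cdot 10^{-5}$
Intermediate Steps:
$\frac{1}{x{\left(-152,62 \right)}} = \frac{1}{\left(-152\right) \left(8 + 62\right)} = \frac{1}{\left(-152\right) 70} = \frac{1}{-10640} = - \frac{1}{10640}$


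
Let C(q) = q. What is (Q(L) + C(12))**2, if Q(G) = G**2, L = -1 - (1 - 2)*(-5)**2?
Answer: 345744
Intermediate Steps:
L = 24 (L = -1 - (-1)*25 = -1 - 1*(-25) = -1 + 25 = 24)
(Q(L) + C(12))**2 = (24**2 + 12)**2 = (576 + 12)**2 = 588**2 = 345744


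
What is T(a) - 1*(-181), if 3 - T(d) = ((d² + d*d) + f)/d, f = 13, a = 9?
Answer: 1481/9 ≈ 164.56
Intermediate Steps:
T(d) = 3 - (13 + 2*d²)/d (T(d) = 3 - ((d² + d*d) + 13)/d = 3 - ((d² + d²) + 13)/d = 3 - (2*d² + 13)/d = 3 - (13 + 2*d²)/d)
T(a) - 1*(-181) = (3 - 13/9 - 2*9) - 1*(-181) = (3 - 13*⅑ - 18) + 181 = (3 - 13/9 - 18) + 181 = -148/9 + 181 = 1481/9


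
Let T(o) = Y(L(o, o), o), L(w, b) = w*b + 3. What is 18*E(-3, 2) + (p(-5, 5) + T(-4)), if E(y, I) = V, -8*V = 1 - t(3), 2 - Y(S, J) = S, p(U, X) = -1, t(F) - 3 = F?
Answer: -27/4 ≈ -6.7500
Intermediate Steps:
L(w, b) = 3 + b*w (L(w, b) = b*w + 3 = 3 + b*w)
t(F) = 3 + F
Y(S, J) = 2 - S
T(o) = -1 - o**2 (T(o) = 2 - (3 + o*o) = 2 - (3 + o**2) = 2 + (-3 - o**2) = -1 - o**2)
V = 5/8 (V = -(1 - (3 + 3))/8 = -(1 - 1*6)/8 = -(1 - 6)/8 = -1/8*(-5) = 5/8 ≈ 0.62500)
E(y, I) = 5/8
18*E(-3, 2) + (p(-5, 5) + T(-4)) = 18*(5/8) + (-1 + (-1 - 1*(-4)**2)) = 45/4 + (-1 + (-1 - 1*16)) = 45/4 + (-1 + (-1 - 16)) = 45/4 + (-1 - 17) = 45/4 - 18 = -27/4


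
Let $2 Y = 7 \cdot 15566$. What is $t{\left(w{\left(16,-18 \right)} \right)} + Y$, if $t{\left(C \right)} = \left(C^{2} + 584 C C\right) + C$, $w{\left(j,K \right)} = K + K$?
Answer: $812605$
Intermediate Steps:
$w{\left(j,K \right)} = 2 K$
$Y = 54481$ ($Y = \frac{7 \cdot 15566}{2} = \frac{1}{2} \cdot 108962 = 54481$)
$t{\left(C \right)} = C + 585 C^{2}$ ($t{\left(C \right)} = \left(C^{2} + 584 C^{2}\right) + C = 585 C^{2} + C = C + 585 C^{2}$)
$t{\left(w{\left(16,-18 \right)} \right)} + Y = 2 \left(-18\right) \left(1 + 585 \cdot 2 \left(-18\right)\right) + 54481 = - 36 \left(1 + 585 \left(-36\right)\right) + 54481 = - 36 \left(1 - 21060\right) + 54481 = \left(-36\right) \left(-21059\right) + 54481 = 758124 + 54481 = 812605$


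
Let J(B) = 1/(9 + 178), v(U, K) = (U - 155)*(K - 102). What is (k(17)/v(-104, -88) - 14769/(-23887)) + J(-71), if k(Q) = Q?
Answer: 137159741673/219814623490 ≈ 0.62398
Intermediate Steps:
v(U, K) = (-155 + U)*(-102 + K)
J(B) = 1/187
(k(17)/v(-104, -88) - 14769/(-23887)) + J(-71) = (17/(15810 - 155*(-88) - 102*(-104) - 88*(-104)) - 14769/(-23887)) + 1/187 = (17/(15810 + 13640 + 10608 + 9152) - 14769*(-1/23887)) + 1/187 = (17/49210 + 14769/23887) + 1/187 = 727188569/1175479270 + 1/187 = 137159741673/219814623490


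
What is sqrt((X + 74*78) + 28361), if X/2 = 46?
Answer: 185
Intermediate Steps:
X = 92 (X = 2*46 = 92)
sqrt((X + 74*78) + 28361) = sqrt((92 + 74*78) + 28361) = sqrt((92 + 5772) + 28361) = sqrt(5864 + 28361) = sqrt(34225) = 185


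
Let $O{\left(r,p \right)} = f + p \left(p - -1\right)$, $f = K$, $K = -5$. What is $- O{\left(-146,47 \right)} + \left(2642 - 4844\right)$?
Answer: $-4453$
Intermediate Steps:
$f = -5$
$O{\left(r,p \right)} = -5 + p \left(1 + p\right)$ ($O{\left(r,p \right)} = -5 + p \left(p - -1\right) = -5 + p \left(p + 1\right) = -5 + p \left(1 + p\right)$)
$- O{\left(-146,47 \right)} + \left(2642 - 4844\right) = - (-5 + 47 + 47^{2}) + \left(2642 - 4844\right) = - (-5 + 47 + 2209) + \left(2642 - 4844\right) = \left(-1\right) 2251 - 2202 = -2251 - 2202 = -4453$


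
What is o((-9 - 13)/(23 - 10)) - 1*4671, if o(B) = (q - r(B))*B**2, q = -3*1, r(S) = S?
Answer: -10270415/2197 ≈ -4674.7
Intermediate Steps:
q = -3
o(B) = B**2*(-3 - B) (o(B) = (-3 - B)*B**2 = B**2*(-3 - B))
o((-9 - 13)/(23 - 10)) - 1*4671 = ((-9 - 13)/(23 - 10))**2*(-3 - (-9 - 13)/(23 - 10)) - 1*4671 = (-22/13)**2*(-3 - (-22)/13) - 4671 = (-22*1/13)**2*(-3 - (-22)/13) - 4671 = (-22/13)**2*(-3 - 1*(-22/13)) - 4671 = 484*(-3 + 22/13)/169 - 4671 = (484/169)*(-17/13) - 4671 = -8228/2197 - 4671 = -10270415/2197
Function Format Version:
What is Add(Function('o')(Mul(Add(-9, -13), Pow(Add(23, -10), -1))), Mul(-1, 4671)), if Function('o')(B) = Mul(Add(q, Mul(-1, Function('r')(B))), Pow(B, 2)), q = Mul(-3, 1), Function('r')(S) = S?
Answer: Rational(-10270415, 2197) ≈ -4674.7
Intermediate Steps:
q = -3
Function('o')(B) = Mul(Pow(B, 2), Add(-3, Mul(-1, B))) (Function('o')(B) = Mul(Add(-3, Mul(-1, B)), Pow(B, 2)) = Mul(Pow(B, 2), Add(-3, Mul(-1, B))))
Add(Function('o')(Mul(Add(-9, -13), Pow(Add(23, -10), -1))), Mul(-1, 4671)) = Add(Mul(Pow(Mul(Add(-9, -13), Pow(Add(23, -10), -1)), 2), Add(-3, Mul(-1, Mul(Add(-9, -13), Pow(Add(23, -10), -1))))), Mul(-1, 4671)) = Add(Mul(Pow(Mul(-22, Pow(13, -1)), 2), Add(-3, Mul(-1, Mul(-22, Pow(13, -1))))), -4671) = Add(Mul(Pow(Mul(-22, Rational(1, 13)), 2), Add(-3, Mul(-1, Mul(-22, Rational(1, 13))))), -4671) = Add(Mul(Pow(Rational(-22, 13), 2), Add(-3, Mul(-1, Rational(-22, 13)))), -4671) = Add(Mul(Rational(484, 169), Add(-3, Rational(22, 13))), -4671) = Add(Mul(Rational(484, 169), Rational(-17, 13)), -4671) = Add(Rational(-8228, 2197), -4671) = Rational(-10270415, 2197)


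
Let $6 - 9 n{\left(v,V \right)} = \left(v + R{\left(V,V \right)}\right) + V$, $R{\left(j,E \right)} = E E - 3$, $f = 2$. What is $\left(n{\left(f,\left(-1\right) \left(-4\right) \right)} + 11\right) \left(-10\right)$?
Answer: $- \frac{860}{9} \approx -95.556$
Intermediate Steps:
$R{\left(j,E \right)} = -3 + E^{2}$ ($R{\left(j,E \right)} = E^{2} - 3 = -3 + E^{2}$)
$n{\left(v,V \right)} = 1 - \frac{V}{9} - \frac{v}{9} - \frac{V^{2}}{9}$ ($n{\left(v,V \right)} = \frac{2}{3} - \frac{\left(v + \left(-3 + V^{2}\right)\right) + V}{9} = \frac{2}{3} - \frac{\left(-3 + v + V^{2}\right) + V}{9} = \frac{2}{3} - \frac{-3 + V + v + V^{2}}{9} = \frac{2}{3} - \left(- \frac{1}{3} + \frac{V}{9} + \frac{v}{9} + \frac{V^{2}}{9}\right) = 1 - \frac{V}{9} - \frac{v}{9} - \frac{V^{2}}{9}$)
$\left(n{\left(f,\left(-1\right) \left(-4\right) \right)} + 11\right) \left(-10\right) = \left(\left(1 - \frac{\left(-1\right) \left(-4\right)}{9} - \frac{2}{9} - \frac{\left(\left(-1\right) \left(-4\right)\right)^{2}}{9}\right) + 11\right) \left(-10\right) = \left(\left(1 - \frac{4}{9} - \frac{2}{9} - \frac{4^{2}}{9}\right) + 11\right) \left(-10\right) = \left(\left(1 - \frac{4}{9} - \frac{2}{9} - \frac{16}{9}\right) + 11\right) \left(-10\right) = \left(- \frac{13}{9} + 11\right) \left(-10\right) = \frac{86}{9} \left(-10\right) = - \frac{860}{9}$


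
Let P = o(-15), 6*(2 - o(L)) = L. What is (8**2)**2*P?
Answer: 18432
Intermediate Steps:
o(L) = 2 - L/6
P = 9/2 (P = 2 - 1/6*(-15) = 2 + 5/2 = 9/2 ≈ 4.5000)
(8**2)**2*P = (8**2)**2*(9/2) = 64**2*(9/2) = 4096*(9/2) = 18432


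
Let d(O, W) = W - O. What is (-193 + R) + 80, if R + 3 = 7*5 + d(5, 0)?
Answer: -86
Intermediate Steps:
R = 27 (R = -3 + (7*5 + (0 - 1*5)) = -3 + (35 + (0 - 5)) = -3 + (35 - 5) = -3 + 30 = 27)
(-193 + R) + 80 = (-193 + 27) + 80 = -166 + 80 = -86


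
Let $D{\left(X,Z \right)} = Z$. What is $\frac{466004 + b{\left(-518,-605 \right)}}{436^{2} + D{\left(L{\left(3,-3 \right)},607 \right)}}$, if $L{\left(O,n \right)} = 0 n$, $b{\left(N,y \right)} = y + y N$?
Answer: $\frac{778789}{190703} \approx 4.0838$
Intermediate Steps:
$b{\left(N,y \right)} = y + N y$
$L{\left(O,n \right)} = 0$
$\frac{466004 + b{\left(-518,-605 \right)}}{436^{2} + D{\left(L{\left(3,-3 \right)},607 \right)}} = \frac{466004 - 605 \left(1 - 518\right)}{436^{2} + 607} = \frac{466004 - -312785}{190096 + 607} = \frac{466004 + 312785}{190703} = 778789 \cdot \frac{1}{190703} = \frac{778789}{190703}$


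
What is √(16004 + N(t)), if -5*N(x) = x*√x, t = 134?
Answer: √(400100 - 670*√134)/5 ≈ 125.27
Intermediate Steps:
N(x) = -x^(3/2)/5 (N(x) = -x*√x/5 = -x^(3/2)/5)
√(16004 + N(t)) = √(16004 - 134*√134/5)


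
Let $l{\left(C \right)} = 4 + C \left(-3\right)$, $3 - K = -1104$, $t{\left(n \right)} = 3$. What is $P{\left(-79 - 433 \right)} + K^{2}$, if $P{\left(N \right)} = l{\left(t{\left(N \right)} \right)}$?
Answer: $1225444$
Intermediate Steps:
$K = 1107$ ($K = 3 - -1104 = 3 + 1104 = 1107$)
$l{\left(C \right)} = 4 - 3 C$
$P{\left(N \right)} = -5$ ($P{\left(N \right)} = 4 - 9 = -5$)
$P{\left(-79 - 433 \right)} + K^{2} = -5 + 1107^{2} = -5 + 1225449 = 1225444$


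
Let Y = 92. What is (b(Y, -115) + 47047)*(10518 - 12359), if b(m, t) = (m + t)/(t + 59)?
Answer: -692914265/8 ≈ -8.6614e+7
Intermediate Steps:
b(m, t) = (m + t)/(59 + t)
(b(Y, -115) + 47047)*(10518 - 12359) = ((92 - 115)/(59 - 115) + 47047)*(10518 - 12359) = (-23/(-56) + 47047)*(-1841) = (-1/56*(-23) + 47047)*(-1841) = (23/56 + 47047)*(-1841) = (2634655/56)*(-1841) = -692914265/8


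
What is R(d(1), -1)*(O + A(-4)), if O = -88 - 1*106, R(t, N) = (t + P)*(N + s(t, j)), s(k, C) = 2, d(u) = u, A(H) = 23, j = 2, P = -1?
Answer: 0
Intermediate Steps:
R(t, N) = (-1 + t)*(2 + N) (R(t, N) = (t - 1)*(N + 2) = (-1 + t)*(2 + N))
O = -194 (O = -88 - 106 = -194)
R(d(1), -1)*(O + A(-4)) = (-2 - 1*(-1) + 2*1 - 1*1)*(-194 + 23) = (-2 + 1 + 2 - 1)*(-171) = 0*(-171) = 0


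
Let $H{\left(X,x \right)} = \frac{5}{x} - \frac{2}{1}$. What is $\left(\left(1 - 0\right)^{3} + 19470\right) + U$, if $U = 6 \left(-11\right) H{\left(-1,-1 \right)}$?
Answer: $19933$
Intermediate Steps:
$H{\left(X,x \right)} = -2 + \frac{5}{x}$ ($H{\left(X,x \right)} = \frac{5}{x} - 2 = -2 + \frac{5}{x}$)
$U = 462$ ($U = 6 \left(-11\right) \left(-2 + \frac{5}{-1}\right) = - 66 \left(-2 + 5 \left(-1\right)\right) = - 66 \left(-2 - 5\right) = \left(-66\right) \left(-7\right) = 462$)
$\left(\left(1 - 0\right)^{3} + 19470\right) + U = \left(\left(1 - 0\right)^{3} + 19470\right) + 462 = \left(\left(1 + 0\right)^{3} + 19470\right) + 462 = \left(1^{3} + 19470\right) + 462 = \left(1 + 19470\right) + 462 = 19471 + 462 = 19933$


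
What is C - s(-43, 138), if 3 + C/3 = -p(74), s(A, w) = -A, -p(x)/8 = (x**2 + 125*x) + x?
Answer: 355148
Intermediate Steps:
p(x) = -1008*x - 8*x**2 (p(x) = -8*((x**2 + 125*x) + x) = -8*(x**2 + 126*x) = -1008*x - 8*x**2)
C = 355191 (C = -9 + 3*(-(-8)*74*(126 + 74)) = -9 + 3*(-(-8)*74*200) = -9 + 3*(-1*(-118400)) = -9 + 3*118400 = -9 + 355200 = 355191)
C - s(-43, 138) = 355191 - (-1)*(-43) = 355191 - 1*43 = 355191 - 43 = 355148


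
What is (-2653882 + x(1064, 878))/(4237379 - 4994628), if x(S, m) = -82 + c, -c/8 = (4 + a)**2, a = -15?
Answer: 2654932/757249 ≈ 3.5060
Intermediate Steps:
c = -968 (c = -8*(4 - 15)**2 = -8*(-11)**2 = -8*121 = -968)
x(S, m) = -1050 (x(S, m) = -82 - 968 = -1050)
(-2653882 + x(1064, 878))/(4237379 - 4994628) = (-2653882 - 1050)/(4237379 - 4994628) = -2654932/(-757249) = -2654932*(-1/757249) = 2654932/757249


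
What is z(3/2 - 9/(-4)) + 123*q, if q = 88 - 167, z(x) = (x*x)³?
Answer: -28410207/4096 ≈ -6936.1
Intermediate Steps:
z(x) = x⁶ (z(x) = (x²)³ = x⁶)
q = -79
z(3/2 - 9/(-4)) + 123*q = (3/2 - 9/(-4))⁶ + 123*(-79) = (3*(½) - 9*(-¼))⁶ - 9717 = (3/2 + 9/4)⁶ - 9717 = (15/4)⁶ - 9717 = 11390625/4096 - 9717 = -28410207/4096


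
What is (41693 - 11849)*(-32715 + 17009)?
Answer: -468729864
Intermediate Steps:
(41693 - 11849)*(-32715 + 17009) = 29844*(-15706) = -468729864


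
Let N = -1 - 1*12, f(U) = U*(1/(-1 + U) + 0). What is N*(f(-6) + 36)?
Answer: -3354/7 ≈ -479.14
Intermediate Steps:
f(U) = U/(-1 + U)
N = -13 (N = -1 - 12 = -13)
N*(f(-6) + 36) = -13*(-6/(-1 - 6) + 36) = -13*(-6/(-7) + 36) = -13*(-6*(-1/7) + 36) = -13*(6/7 + 36) = -13*258/7 = -3354/7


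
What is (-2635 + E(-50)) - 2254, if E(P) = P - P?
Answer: -4889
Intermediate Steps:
E(P) = 0
(-2635 + E(-50)) - 2254 = (-2635 + 0) - 2254 = -2635 - 2254 = -4889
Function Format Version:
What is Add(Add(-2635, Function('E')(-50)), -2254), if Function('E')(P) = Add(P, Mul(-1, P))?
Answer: -4889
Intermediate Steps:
Function('E')(P) = 0
Add(Add(-2635, Function('E')(-50)), -2254) = Add(Add(-2635, 0), -2254) = Add(-2635, -2254) = -4889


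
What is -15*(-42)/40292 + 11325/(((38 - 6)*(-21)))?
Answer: -5427185/322336 ≈ -16.837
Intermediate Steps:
-15*(-42)/40292 + 11325/(((38 - 6)*(-21))) = 630*(1/40292) + 11325/((32*(-21))) = 45/2878 + 11325/(-672) = 45/2878 + 11325*(-1/672) = 45/2878 - 3775/224 = -5427185/322336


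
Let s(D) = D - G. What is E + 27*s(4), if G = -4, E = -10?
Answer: 206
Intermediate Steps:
s(D) = 4 + D (s(D) = D - 1*(-4) = D + 4 = 4 + D)
E + 27*s(4) = -10 + 27*(4 + 4) = -10 + 27*8 = -10 + 216 = 206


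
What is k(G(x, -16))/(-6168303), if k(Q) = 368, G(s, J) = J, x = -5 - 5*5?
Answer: -368/6168303 ≈ -5.9660e-5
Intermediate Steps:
x = -30 (x = -5 - 25 = -30)
k(G(x, -16))/(-6168303) = 368/(-6168303) = 368*(-1/6168303) = -368/6168303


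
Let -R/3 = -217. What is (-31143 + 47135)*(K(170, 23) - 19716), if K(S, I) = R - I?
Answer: -305255296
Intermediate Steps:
R = 651 (R = -3*(-217) = 651)
K(S, I) = 651 - I
(-31143 + 47135)*(K(170, 23) - 19716) = (-31143 + 47135)*((651 - 1*23) - 19716) = 15992*((651 - 23) - 19716) = 15992*(628 - 19716) = 15992*(-19088) = -305255296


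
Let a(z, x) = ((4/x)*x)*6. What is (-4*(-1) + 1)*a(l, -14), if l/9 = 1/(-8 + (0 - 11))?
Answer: 120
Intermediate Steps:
l = -9/19 (l = 9/(-8 + (0 - 11)) = 9/(-8 - 11) = 9/(-19) = 9*(-1/19) = -9/19 ≈ -0.47368)
a(z, x) = 24 (a(z, x) = 4*6 = 24)
(-4*(-1) + 1)*a(l, -14) = (-4*(-1) + 1)*24 = (4 + 1)*24 = 5*24 = 120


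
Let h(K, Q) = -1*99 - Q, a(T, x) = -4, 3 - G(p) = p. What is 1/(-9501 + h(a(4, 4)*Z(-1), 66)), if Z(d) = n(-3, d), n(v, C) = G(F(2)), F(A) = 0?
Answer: -1/9666 ≈ -0.00010346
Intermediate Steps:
G(p) = 3 - p
n(v, C) = 3 (n(v, C) = 3 - 1*0 = 3 + 0 = 3)
Z(d) = 3
h(K, Q) = -99 - Q
1/(-9501 + h(a(4, 4)*Z(-1), 66)) = 1/(-9501 + (-99 - 1*66)) = 1/(-9501 + (-99 - 66)) = 1/(-9501 - 165) = 1/(-9666) = -1/9666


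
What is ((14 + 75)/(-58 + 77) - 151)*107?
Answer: -297460/19 ≈ -15656.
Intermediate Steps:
((14 + 75)/(-58 + 77) - 151)*107 = (89/19 - 151)*107 = -2780/19*107 = -297460/19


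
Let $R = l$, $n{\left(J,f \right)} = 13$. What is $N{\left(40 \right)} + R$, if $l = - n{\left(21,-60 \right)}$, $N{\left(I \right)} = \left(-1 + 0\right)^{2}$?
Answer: $-12$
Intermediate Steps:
$N{\left(I \right)} = 1$ ($N{\left(I \right)} = \left(-1\right)^{2} = 1$)
$l = -13$ ($l = \left(-1\right) 13 = -13$)
$R = -13$
$N{\left(40 \right)} + R = 1 - 13 = -12$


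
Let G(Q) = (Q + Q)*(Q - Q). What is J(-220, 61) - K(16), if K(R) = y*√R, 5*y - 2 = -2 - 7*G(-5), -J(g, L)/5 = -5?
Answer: 25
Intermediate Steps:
G(Q) = 0 (G(Q) = (2*Q)*0 = 0)
J(g, L) = 25 (J(g, L) = -5*(-5) = 25)
y = 0 (y = ⅖ + (-2 - 7*0)/5 = ⅖ + (-2 + 0)/5 = ⅖ + (⅕)*(-2) = ⅖ - ⅖ = 0)
K(R) = 0 (K(R) = 0*√R = 0)
J(-220, 61) - K(16) = 25 - 1*0 = 25 + 0 = 25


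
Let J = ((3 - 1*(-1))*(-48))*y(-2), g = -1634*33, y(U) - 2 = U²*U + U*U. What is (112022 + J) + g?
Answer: 58484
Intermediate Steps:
y(U) = 2 + U² + U³ (y(U) = 2 + (U²*U + U*U) = 2 + (U³ + U²) = 2 + (U² + U³) = 2 + U² + U³)
g = -53922
J = 384 (J = ((3 - 1*(-1))*(-48))*(2 + (-2)² + (-2)³) = ((3 + 1)*(-48))*(2 + 4 - 8) = (4*(-48))*(-2) = -192*(-2) = 384)
(112022 + J) + g = (112022 + 384) - 53922 = 112406 - 53922 = 58484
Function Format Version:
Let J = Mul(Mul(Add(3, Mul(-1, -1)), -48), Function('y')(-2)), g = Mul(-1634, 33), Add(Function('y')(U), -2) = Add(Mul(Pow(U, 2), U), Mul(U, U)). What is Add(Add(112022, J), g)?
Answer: 58484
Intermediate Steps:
Function('y')(U) = Add(2, Pow(U, 2), Pow(U, 3)) (Function('y')(U) = Add(2, Add(Mul(Pow(U, 2), U), Mul(U, U))) = Add(2, Add(Pow(U, 3), Pow(U, 2))) = Add(2, Add(Pow(U, 2), Pow(U, 3))) = Add(2, Pow(U, 2), Pow(U, 3)))
g = -53922
J = 384 (J = Mul(Mul(Add(3, Mul(-1, -1)), -48), Add(2, Pow(-2, 2), Pow(-2, 3))) = Mul(Mul(Add(3, 1), -48), Add(2, 4, -8)) = Mul(Mul(4, -48), -2) = Mul(-192, -2) = 384)
Add(Add(112022, J), g) = Add(Add(112022, 384), -53922) = Add(112406, -53922) = 58484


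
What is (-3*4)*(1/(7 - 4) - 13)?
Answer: 152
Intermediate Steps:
(-3*4)*(1/(7 - 4) - 13) = -12*(1/3 - 13) = -12*(⅓ - 13) = -12*(-38/3) = 152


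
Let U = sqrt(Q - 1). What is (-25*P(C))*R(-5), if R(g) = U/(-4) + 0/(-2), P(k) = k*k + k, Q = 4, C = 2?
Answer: 75*sqrt(3)/2 ≈ 64.952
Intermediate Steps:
P(k) = k + k**2 (P(k) = k**2 + k = k + k**2)
U = sqrt(3) (U = sqrt(4 - 1) = sqrt(3) ≈ 1.7320)
R(g) = -sqrt(3)/4 (R(g) = sqrt(3)/(-4) + 0/(-2) = sqrt(3)*(-1/4) + 0*(-1/2) = -sqrt(3)/4 + 0 = -sqrt(3)/4)
(-25*P(C))*R(-5) = (-50*(1 + 2))*(-sqrt(3)/4) = (-50*3)*(-sqrt(3)/4) = (-25*6)*(-sqrt(3)/4) = -(-75)*sqrt(3)/2 = 75*sqrt(3)/2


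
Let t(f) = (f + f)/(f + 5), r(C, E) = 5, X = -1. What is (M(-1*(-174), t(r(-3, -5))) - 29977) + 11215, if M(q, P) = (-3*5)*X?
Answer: -18747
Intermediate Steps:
t(f) = 2*f/(5 + f) (t(f) = (2*f)/(5 + f) = 2*f/(5 + f))
M(q, P) = 15 (M(q, P) = -3*5*(-1) = -15*(-1) = 15)
(M(-1*(-174), t(r(-3, -5))) - 29977) + 11215 = (15 - 29977) + 11215 = -29962 + 11215 = -18747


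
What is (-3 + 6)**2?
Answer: 9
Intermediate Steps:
(-3 + 6)**2 = 3**2 = 9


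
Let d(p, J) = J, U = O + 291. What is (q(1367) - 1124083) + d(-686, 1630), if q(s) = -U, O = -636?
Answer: -1122108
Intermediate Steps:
U = -345 (U = -636 + 291 = -345)
q(s) = 345 (q(s) = -1*(-345) = 345)
(q(1367) - 1124083) + d(-686, 1630) = (345 - 1124083) + 1630 = -1123738 + 1630 = -1122108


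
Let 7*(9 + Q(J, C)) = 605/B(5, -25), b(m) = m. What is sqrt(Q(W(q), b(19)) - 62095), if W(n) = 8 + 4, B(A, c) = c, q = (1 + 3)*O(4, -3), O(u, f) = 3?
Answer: 3*I*sqrt(8453515)/35 ≈ 249.21*I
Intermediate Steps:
q = 12 (q = (1 + 3)*3 = 4*3 = 12)
W(n) = 12
Q(J, C) = -436/35 (Q(J, C) = -9 + (605/(-25))/7 = -9 + (605*(-1/25))/7 = -9 + (1/7)*(-121/5) = -9 - 121/35 = -436/35)
sqrt(Q(W(q), b(19)) - 62095) = sqrt(-436/35 - 62095) = sqrt(-2173761/35) = 3*I*sqrt(8453515)/35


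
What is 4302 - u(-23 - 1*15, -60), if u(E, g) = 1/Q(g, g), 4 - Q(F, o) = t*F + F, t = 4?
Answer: 1307807/304 ≈ 4302.0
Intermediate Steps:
Q(F, o) = 4 - 5*F (Q(F, o) = 4 - (4*F + F) = 4 - 5*F)
u(E, g) = 1/(4 - 5*g)
4302 - u(-23 - 1*15, -60) = 4302 - (-1)/(-4 + 5*(-60)) = 4302 - (-1)/(-4 - 300) = 4302 - (-1)/(-304) = 4302 - (-1)*(-1)/304 = 4302 - 1*1/304 = 4302 - 1/304 = 1307807/304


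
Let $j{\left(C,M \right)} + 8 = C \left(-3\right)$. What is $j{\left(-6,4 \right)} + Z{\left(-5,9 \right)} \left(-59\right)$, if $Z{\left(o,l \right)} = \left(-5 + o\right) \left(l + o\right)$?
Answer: $2370$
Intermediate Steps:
$j{\left(C,M \right)} = -8 - 3 C$ ($j{\left(C,M \right)} = -8 + C \left(-3\right) = -8 - 3 C$)
$j{\left(-6,4 \right)} + Z{\left(-5,9 \right)} \left(-59\right) = \left(-8 - -18\right) + \left(\left(-5\right)^{2} - 45 - -25 + 9 \left(-5\right)\right) \left(-59\right) = \left(-8 + 18\right) + \left(25 - 45 + 25 - 45\right) \left(-59\right) = 10 - -2360 = 10 + 2360 = 2370$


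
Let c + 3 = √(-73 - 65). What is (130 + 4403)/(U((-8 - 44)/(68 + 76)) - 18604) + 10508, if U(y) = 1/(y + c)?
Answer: 43980483946134653/4185525673648 + 367173*I*√138/4185525673648 ≈ 10508.0 + 1.0305e-6*I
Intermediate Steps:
c = -3 + I*√138 (c = -3 + √(-73 - 65) = -3 + √(-138) = -3 + I*√138 ≈ -3.0 + 11.747*I)
U(y) = 1/(-3 + y + I*√138) (U(y) = 1/(y + (-3 + I*√138)) = 1/(-3 + y + I*√138))
(130 + 4403)/(U((-8 - 44)/(68 + 76)) - 18604) + 10508 = (130 + 4403)/(1/(-3 + (-8 - 44)/(68 + 76) + I*√138) - 18604) + 10508 = 4533/(1/(-3 - 52/144 + I*√138) - 18604) + 10508 = 4533/(1/(-3 - 52*1/144 + I*√138) - 18604) + 10508 = 4533/(1/(-3 - 13/36 + I*√138) - 18604) + 10508 = 4533/(1/(-121/36 + I*√138) - 18604) + 10508 = 4533/(-18604 + 1/(-121/36 + I*√138)) + 10508 = 10508 + 4533/(-18604 + 1/(-121/36 + I*√138))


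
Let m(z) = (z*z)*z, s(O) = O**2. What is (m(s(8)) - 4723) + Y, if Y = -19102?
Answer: 238319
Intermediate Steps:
m(z) = z**3 (m(z) = z**2*z = z**3)
(m(s(8)) - 4723) + Y = ((8**2)**3 - 4723) - 19102 = (64**3 - 4723) - 19102 = (262144 - 4723) - 19102 = 257421 - 19102 = 238319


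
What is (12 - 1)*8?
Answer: 88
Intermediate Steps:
(12 - 1)*8 = 11*8 = 88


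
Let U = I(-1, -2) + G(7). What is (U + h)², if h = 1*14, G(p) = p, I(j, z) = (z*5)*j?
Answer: 961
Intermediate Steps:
I(j, z) = 5*j*z (I(j, z) = (5*z)*j = 5*j*z)
h = 14
U = 17 (U = 5*(-1)*(-2) + 7 = 10 + 7 = 17)
(U + h)² = (17 + 14)² = 31² = 961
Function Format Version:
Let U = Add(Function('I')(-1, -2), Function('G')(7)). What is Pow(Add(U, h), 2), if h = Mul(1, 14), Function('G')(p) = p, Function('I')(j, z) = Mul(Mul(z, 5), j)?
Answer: 961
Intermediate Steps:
Function('I')(j, z) = Mul(5, j, z) (Function('I')(j, z) = Mul(Mul(5, z), j) = Mul(5, j, z))
h = 14
U = 17 (U = Add(Mul(5, -1, -2), 7) = Add(10, 7) = 17)
Pow(Add(U, h), 2) = Pow(Add(17, 14), 2) = Pow(31, 2) = 961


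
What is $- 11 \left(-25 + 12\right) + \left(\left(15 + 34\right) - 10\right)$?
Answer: $182$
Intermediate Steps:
$- 11 \left(-25 + 12\right) + \left(\left(15 + 34\right) - 10\right) = \left(-11\right) \left(-13\right) + \left(49 - 10\right) = 143 + 39 = 182$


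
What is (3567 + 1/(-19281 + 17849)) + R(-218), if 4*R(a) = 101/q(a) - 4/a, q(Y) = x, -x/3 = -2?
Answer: 209033765/58533 ≈ 3571.2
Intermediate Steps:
x = 6 (x = -3*(-2) = 6)
q(Y) = 6
R(a) = 101/24 - 1/a (R(a) = (101/6 - 4/a)/4 = 101/24 - 1/a)
(3567 + 1/(-19281 + 17849)) + R(-218) = (3567 + 1/(-19281 + 17849)) + (101/24 - 1/(-218)) = (3567 + 1/(-1432)) + (101/24 - 1*(-1/218)) = (3567 - 1/1432) + (101/24 + 1/218) = 5107943/1432 + 11021/2616 = 209033765/58533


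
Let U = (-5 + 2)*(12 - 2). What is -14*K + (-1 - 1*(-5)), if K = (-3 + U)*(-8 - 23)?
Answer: -14318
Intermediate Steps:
U = -30 (U = -3*10 = -30)
K = 1023 (K = (-3 - 30)*(-8 - 23) = -33*(-31) = 1023)
-14*K + (-1 - 1*(-5)) = -14*1023 + (-1 - 1*(-5)) = -14322 + (-1 + 5) = -14322 + 4 = -14318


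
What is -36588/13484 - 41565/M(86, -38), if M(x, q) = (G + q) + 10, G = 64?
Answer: -46814969/40452 ≈ -1157.3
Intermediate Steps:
M(x, q) = 74 + q (M(x, q) = (64 + q) + 10 = 74 + q)
-36588/13484 - 41565/M(86, -38) = -36588/13484 - 41565/(74 - 38) = -36588*1/13484 - 41565/36 = -9147/3371 - 41565*1/36 = -9147/3371 - 13855/12 = -46814969/40452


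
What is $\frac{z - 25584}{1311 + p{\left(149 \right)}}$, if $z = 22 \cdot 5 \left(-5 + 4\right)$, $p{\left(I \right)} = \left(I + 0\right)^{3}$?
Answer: $- \frac{12847}{1654630} \approx -0.0077643$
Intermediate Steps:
$p{\left(I \right)} = I^{3}$
$z = -110$ ($z = 110 \left(-1\right) = -110$)
$\frac{z - 25584}{1311 + p{\left(149 \right)}} = \frac{-110 - 25584}{1311 + 149^{3}} = \frac{-110 - 25584}{1311 + 3307949} = \frac{-110 - 25584}{3309260} = \left(-25694\right) \frac{1}{3309260} = - \frac{12847}{1654630}$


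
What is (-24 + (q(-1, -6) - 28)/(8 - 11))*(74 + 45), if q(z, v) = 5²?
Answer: -2737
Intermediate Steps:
q(z, v) = 25
(-24 + (q(-1, -6) - 28)/(8 - 11))*(74 + 45) = (-24 + (25 - 28)/(8 - 11))*(74 + 45) = (-24 - 3/(-3))*119 = (-24 - 3*(-⅓))*119 = (-24 + 1)*119 = -23*119 = -2737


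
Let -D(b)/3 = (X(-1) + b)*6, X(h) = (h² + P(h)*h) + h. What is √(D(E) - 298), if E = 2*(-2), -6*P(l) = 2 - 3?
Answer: I*√223 ≈ 14.933*I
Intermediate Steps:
P(l) = ⅙ (P(l) = -(2 - 3)/6 = -⅙*(-1) = ⅙)
X(h) = h² + 7*h/6 (X(h) = (h² + h/6) + h = h² + 7*h/6)
E = -4
D(b) = 3 - 18*b (D(b) = -3*((⅙)*(-1)*(7 + 6*(-1)) + b)*6 = -3*((⅙)*(-1)*(7 - 6) + b)*6 = -3*((⅙)*(-1)*1 + b)*6 = -3*(-⅙ + b)*6 = -3*(-1 + 6*b) = 3 - 18*b)
√(D(E) - 298) = √((3 - 18*(-4)) - 298) = √((3 + 72) - 298) = √(75 - 298) = √(-223) = I*√223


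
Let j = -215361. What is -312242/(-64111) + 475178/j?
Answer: 36780612604/13807009071 ≈ 2.6639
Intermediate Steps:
-312242/(-64111) + 475178/j = -312242/(-64111) + 475178/(-215361) = -312242*(-1/64111) + 475178*(-1/215361) = 312242/64111 - 475178/215361 = 36780612604/13807009071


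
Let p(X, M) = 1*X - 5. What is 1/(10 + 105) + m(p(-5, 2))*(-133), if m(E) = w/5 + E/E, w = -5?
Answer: 1/115 ≈ 0.0086956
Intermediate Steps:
p(X, M) = -5 + X (p(X, M) = X - 5 = -5 + X)
m(E) = 0 (m(E) = -5/5 + E/E = -5*⅕ + 1 = -1 + 1 = 0)
1/(10 + 105) + m(p(-5, 2))*(-133) = 1/(10 + 105) + 0*(-133) = 1/115 + 0 = 1/115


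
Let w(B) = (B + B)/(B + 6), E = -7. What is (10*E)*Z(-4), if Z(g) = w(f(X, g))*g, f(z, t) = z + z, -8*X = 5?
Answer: -2800/19 ≈ -147.37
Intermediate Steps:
X = -5/8 (X = -⅛*5 = -5/8 ≈ -0.62500)
f(z, t) = 2*z
w(B) = 2*B/(6 + B) (w(B) = (2*B)/(6 + B) = 2*B/(6 + B))
Z(g) = -10*g/19 (Z(g) = (2*(2*(-5/8))/(6 + 2*(-5/8)))*g = (2*(-5/4)/(6 - 5/4))*g = (2*(-5/4)/(19/4))*g = (2*(-5/4)*(4/19))*g = -10*g/19)
(10*E)*Z(-4) = (10*(-7))*(-10/19*(-4)) = -70*40/19 = -2800/19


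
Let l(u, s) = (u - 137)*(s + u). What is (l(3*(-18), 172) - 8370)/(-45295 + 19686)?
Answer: 30908/25609 ≈ 1.2069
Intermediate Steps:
l(u, s) = (-137 + u)*(s + u)
(l(3*(-18), 172) - 8370)/(-45295 + 19686) = (((3*(-18))² - 137*172 - 411*(-18) + 172*(3*(-18))) - 8370)/(-45295 + 19686) = (((-54)² - 23564 - 137*(-54) + 172*(-54)) - 8370)/(-25609) = ((2916 - 23564 + 7398 - 9288) - 8370)*(-1/25609) = (-22538 - 8370)*(-1/25609) = -30908*(-1/25609) = 30908/25609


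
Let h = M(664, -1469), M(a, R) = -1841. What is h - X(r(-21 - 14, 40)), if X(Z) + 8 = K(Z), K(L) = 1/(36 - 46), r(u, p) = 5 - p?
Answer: -18329/10 ≈ -1832.9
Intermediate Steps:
K(L) = -1/10 (K(L) = 1/(-10) = -1/10)
h = -1841
X(Z) = -81/10 (X(Z) = -8 - 1/10 = -81/10)
h - X(r(-21 - 14, 40)) = -1841 - 1*(-81/10) = -1841 + 81/10 = -18329/10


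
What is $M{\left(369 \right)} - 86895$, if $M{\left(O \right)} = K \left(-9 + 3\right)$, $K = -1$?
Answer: $-86889$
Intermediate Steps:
$M{\left(O \right)} = 6$ ($M{\left(O \right)} = - (-9 + 3) = \left(-1\right) \left(-6\right) = 6$)
$M{\left(369 \right)} - 86895 = 6 - 86895 = -86889$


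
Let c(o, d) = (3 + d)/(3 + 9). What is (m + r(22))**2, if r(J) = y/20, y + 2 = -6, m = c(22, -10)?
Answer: 3481/3600 ≈ 0.96694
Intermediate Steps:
c(o, d) = 1/4 + d/12 (c(o, d) = (3 + d)/12 = (3 + d)*(1/12) = 1/4 + d/12)
m = -7/12 (m = 1/4 + (1/12)*(-10) = 1/4 - 5/6 = -7/12 ≈ -0.58333)
y = -8 (y = -2 - 6 = -8)
r(J) = -2/5 (r(J) = -8/20 = -8*1/20 = -2/5)
(m + r(22))**2 = (-7/12 - 2/5)**2 = (-59/60)**2 = 3481/3600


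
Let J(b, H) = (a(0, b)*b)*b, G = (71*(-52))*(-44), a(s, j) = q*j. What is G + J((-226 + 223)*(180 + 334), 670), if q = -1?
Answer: 3666674536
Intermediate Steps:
a(s, j) = -j
G = 162448 (G = -3692*(-44) = 162448)
J(b, H) = -b³ (J(b, H) = ((-b)*b)*b = (-b²)*b = -b³)
G + J((-226 + 223)*(180 + 334), 670) = 162448 - ((-226 + 223)*(180 + 334))³ = 162448 - (-3*514)³ = 162448 - 1*(-1542)³ = 162448 - 1*(-3666512088) = 162448 + 3666512088 = 3666674536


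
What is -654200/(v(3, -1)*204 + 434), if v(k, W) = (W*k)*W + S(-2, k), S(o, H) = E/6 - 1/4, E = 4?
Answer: -654200/1131 ≈ -578.43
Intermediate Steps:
S(o, H) = 5/12 (S(o, H) = 4/6 - 1/4 = 4*(1/6) - 1*1/4 = 2/3 - 1/4 = 5/12)
v(k, W) = 5/12 + k*W**2 (v(k, W) = (W*k)*W + 5/12 = k*W**2 + 5/12 = 5/12 + k*W**2)
-654200/(v(3, -1)*204 + 434) = -654200/((5/12 + 3*(-1)**2)*204 + 434) = -654200/((5/12 + 3*1)*204 + 434) = -654200/((5/12 + 3)*204 + 434) = -654200/((41/12)*204 + 434) = -654200/(697 + 434) = -654200/1131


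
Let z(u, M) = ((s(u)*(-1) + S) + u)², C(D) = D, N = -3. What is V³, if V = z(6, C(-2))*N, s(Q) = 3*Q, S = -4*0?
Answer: -80621568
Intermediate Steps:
S = 0
z(u, M) = 4*u² (z(u, M) = (((3*u)*(-1) + 0) + u)² = ((-3*u + 0) + u)² = (-3*u + u)² = (-2*u)² = 4*u²)
V = -432 (V = (4*6²)*(-3) = (4*36)*(-3) = 144*(-3) = -432)
V³ = (-432)³ = -80621568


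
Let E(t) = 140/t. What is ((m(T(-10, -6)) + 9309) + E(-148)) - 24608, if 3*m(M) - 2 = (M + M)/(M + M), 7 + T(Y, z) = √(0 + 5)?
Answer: -566061/37 ≈ -15299.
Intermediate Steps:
T(Y, z) = -7 + √5 (T(Y, z) = -7 + √(0 + 5) = -7 + √5)
m(M) = 1 (m(M) = ⅔ + ((M + M)/(M + M))/3 = ⅔ + ((2*M)/((2*M)))/3 = ⅔ + ((2*M)*(1/(2*M)))/3 = ⅔ + (⅓)*1 = ⅔ + ⅓ = 1)
((m(T(-10, -6)) + 9309) + E(-148)) - 24608 = ((1 + 9309) + 140/(-148)) - 24608 = (9310 + 140*(-1/148)) - 24608 = (9310 - 35/37) - 24608 = 344435/37 - 24608 = -566061/37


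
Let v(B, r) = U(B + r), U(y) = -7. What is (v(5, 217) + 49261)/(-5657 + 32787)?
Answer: 24627/13565 ≈ 1.8155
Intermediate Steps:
v(B, r) = -7
(v(5, 217) + 49261)/(-5657 + 32787) = (-7 + 49261)/(-5657 + 32787) = 49254/27130 = 49254*(1/27130) = 24627/13565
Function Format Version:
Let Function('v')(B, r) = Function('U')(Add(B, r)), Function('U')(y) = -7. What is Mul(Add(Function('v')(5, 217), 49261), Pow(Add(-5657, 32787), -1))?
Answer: Rational(24627, 13565) ≈ 1.8155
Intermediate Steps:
Function('v')(B, r) = -7
Mul(Add(Function('v')(5, 217), 49261), Pow(Add(-5657, 32787), -1)) = Mul(Add(-7, 49261), Pow(Add(-5657, 32787), -1)) = Mul(49254, Pow(27130, -1)) = Mul(49254, Rational(1, 27130)) = Rational(24627, 13565)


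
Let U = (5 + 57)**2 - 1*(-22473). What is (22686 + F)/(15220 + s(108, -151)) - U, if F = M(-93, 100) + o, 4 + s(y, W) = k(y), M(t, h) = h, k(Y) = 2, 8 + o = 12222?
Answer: -28604079/1087 ≈ -26315.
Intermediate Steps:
o = 12214 (o = -8 + 12222 = 12214)
s(y, W) = -2 (s(y, W) = -4 + 2 = -2)
F = 12314 (F = 100 + 12214 = 12314)
U = 26317 (U = 62**2 + 22473 = 3844 + 22473 = 26317)
(22686 + F)/(15220 + s(108, -151)) - U = (22686 + 12314)/(15220 - 2) - 1*26317 = 35000/15218 - 26317 = 35000*(1/15218) - 26317 = 2500/1087 - 26317 = -28604079/1087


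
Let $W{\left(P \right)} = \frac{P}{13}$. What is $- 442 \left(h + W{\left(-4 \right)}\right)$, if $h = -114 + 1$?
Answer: $50082$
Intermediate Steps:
$W{\left(P \right)} = \frac{P}{13}$ ($W{\left(P \right)} = P \frac{1}{13} = \frac{P}{13}$)
$h = -113$
$- 442 \left(h + W{\left(-4 \right)}\right) = - 442 \left(-113 + \frac{1}{13} \left(-4\right)\right) = - 442 \left(-113 - \frac{4}{13}\right) = \left(-442\right) \left(- \frac{1473}{13}\right) = 50082$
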